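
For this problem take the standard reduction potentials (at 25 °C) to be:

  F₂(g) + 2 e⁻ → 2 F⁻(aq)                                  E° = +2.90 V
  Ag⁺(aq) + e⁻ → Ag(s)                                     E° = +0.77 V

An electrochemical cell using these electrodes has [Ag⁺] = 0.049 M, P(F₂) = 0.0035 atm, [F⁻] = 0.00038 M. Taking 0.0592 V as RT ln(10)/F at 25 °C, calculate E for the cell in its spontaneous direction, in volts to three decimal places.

F₂/F⁻ is the cathode (higher E°), Ag⁺/Ag the anode: E°cell = +2.90 − (+0.77) = +2.13 V, n = 2.
Overall: F₂(g) + 2 Ag(s) → 2 F⁻(aq) + 2 Ag⁺(aq)
Q = [F⁻]^2·[Ag⁺]^2 / (P(F₂)); log Q = -7.004.
E = E° − (0.0592/n) log Q = +2.13 − (0.0592/2)(-7.004) = +2.337 V.

+2.337 V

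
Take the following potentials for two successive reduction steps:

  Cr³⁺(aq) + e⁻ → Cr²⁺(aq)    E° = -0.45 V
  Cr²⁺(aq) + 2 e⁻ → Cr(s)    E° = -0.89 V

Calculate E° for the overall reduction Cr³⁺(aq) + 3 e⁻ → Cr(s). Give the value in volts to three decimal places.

Since ΔG° = −nFE° is additive over sequential reductions, n₃E°₃ = n₁E°₁ + n₂E°₂.
E°₃ = (1×-0.45 + 2×-0.89) / 3 = (-2.230) / 3 = -0.743 V.

-0.743 V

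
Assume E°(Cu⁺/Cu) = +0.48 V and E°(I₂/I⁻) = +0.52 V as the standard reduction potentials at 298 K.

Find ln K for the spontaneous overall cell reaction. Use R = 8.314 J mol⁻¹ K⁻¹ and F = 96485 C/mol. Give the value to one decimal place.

Cathode: I₂/I⁻; anode: Cu⁺/Cu. E°cell = (+0.52) − (+0.48) = +0.04 V, with n = 2.
ΔG° = −nFE° = −RT ln K, so ln K = nFE°/(RT) = (2)(96485)(+0.04) / ((8.314)(298)) = 3.115.

3.1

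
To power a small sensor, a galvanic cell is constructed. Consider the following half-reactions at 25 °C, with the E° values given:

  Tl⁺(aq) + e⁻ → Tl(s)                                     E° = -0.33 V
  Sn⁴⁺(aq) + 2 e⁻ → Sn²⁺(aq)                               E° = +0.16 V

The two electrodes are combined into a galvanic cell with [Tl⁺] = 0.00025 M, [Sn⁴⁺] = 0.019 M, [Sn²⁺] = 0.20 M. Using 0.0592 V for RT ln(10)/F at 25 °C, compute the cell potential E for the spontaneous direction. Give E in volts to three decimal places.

Sn⁴⁺/Sn²⁺ is the cathode (higher E°), Tl⁺/Tl the anode: E°cell = +0.16 − (-0.33) = +0.49 V, n = 2.
Overall: Sn⁴⁺(aq) + 2 Tl(s) → Sn²⁺(aq) + 2 Tl⁺(aq)
Q = [Sn²⁺]·[Tl⁺]^2 / ([Sn⁴⁺]); log Q = -6.182.
E = E° − (0.0592/n) log Q = +0.49 − (0.0592/2)(-6.182) = +0.673 V.

+0.673 V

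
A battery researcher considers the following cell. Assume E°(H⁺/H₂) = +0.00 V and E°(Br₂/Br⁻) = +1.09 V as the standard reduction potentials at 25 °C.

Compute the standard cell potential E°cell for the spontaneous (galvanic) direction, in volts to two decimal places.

+1.09 V

The Br₂/Br⁻ couple has the higher reduction potential, so it is the cathode; H⁺/H₂ is oxidised at the anode.
E°cell = E°(cathode) − E°(anode) = (+1.09) − (+0.00) = +1.09 V.
Since E°cell > 0, the reaction is spontaneous under standard conditions.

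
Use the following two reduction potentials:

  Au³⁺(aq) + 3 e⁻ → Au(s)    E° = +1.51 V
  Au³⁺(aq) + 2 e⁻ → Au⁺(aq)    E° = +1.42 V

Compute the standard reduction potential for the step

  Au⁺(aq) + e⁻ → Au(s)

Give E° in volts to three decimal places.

+1.690 V

Sequential free energies add, so n₃E°₃ = n₁E°₁ + n₂E°₂.
With n₃ = 3, and the known step contributing 2×(+1.42) V, the unknown satisfies 1·E° = 3×(+1.51) − 2×(+1.42) = +1.690.
E° = +1.690 / 1 = +1.690 V.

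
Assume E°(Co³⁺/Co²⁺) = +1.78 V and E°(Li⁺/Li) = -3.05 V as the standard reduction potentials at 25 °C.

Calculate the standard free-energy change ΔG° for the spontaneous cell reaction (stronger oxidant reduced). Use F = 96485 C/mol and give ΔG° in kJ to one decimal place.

-466.0 kJ

Co³⁺/Co²⁺ (E° = +1.78 V) is the cathode; Li⁺/Li (E° = -3.05 V) is the anode, so E°cell = +4.83 V.
Balancing electrons gives n = 1 (lcm of 1 and 1).
ΔG° = −nFE° = −(1)(96485)(+4.83) = -466,023 J = -466.0 kJ.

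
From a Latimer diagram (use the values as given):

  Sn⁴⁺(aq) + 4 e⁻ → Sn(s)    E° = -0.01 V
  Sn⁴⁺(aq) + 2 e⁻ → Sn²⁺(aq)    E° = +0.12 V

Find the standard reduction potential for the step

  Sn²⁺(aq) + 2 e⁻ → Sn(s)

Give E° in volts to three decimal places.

-0.140 V

Sequential free energies add, so n₃E°₃ = n₁E°₁ + n₂E°₂.
With n₃ = 4, and the known step contributing 2×(+0.12) V, the unknown satisfies 2·E° = 4×(-0.01) − 2×(+0.12) = -0.280.
E° = -0.280 / 2 = -0.140 V.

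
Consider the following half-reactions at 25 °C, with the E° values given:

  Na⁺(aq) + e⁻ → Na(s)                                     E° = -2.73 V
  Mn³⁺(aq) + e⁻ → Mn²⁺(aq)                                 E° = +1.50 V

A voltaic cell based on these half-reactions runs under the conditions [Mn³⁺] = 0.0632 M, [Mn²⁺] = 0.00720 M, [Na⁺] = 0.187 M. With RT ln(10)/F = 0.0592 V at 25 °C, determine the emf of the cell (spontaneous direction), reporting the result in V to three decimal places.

Mn³⁺/Mn²⁺ is the cathode (higher E°), Na⁺/Na the anode: E°cell = +1.50 − (-2.73) = +4.23 V, n = 1.
Overall: Mn³⁺(aq) + Na(s) → Mn²⁺(aq) + Na⁺(aq)
Q = [Mn²⁺]·[Na⁺] / ([Mn³⁺]); log Q = -1.672.
E = E° − (0.0592/n) log Q = +4.23 − (0.0592/1)(-1.672) = +4.329 V.

+4.329 V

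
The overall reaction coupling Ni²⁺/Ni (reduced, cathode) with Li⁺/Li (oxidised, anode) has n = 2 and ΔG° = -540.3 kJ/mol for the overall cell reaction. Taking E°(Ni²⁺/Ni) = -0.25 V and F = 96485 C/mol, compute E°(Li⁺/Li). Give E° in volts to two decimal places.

-3.05 V

E°cell = −ΔG°/(nF) = −(-540.3×10³)/((2)(96485)) = +2.800 V.
Since Ni²⁺/Ni is the cathode and Li⁺/Li the anode, E°cell = E°(Ni²⁺/Ni) − E°(Li⁺/Li).
So E°(Li⁺/Li) = E°(Ni²⁺/Ni) − E°cell = (-0.25) − (+2.800) = -3.05 V.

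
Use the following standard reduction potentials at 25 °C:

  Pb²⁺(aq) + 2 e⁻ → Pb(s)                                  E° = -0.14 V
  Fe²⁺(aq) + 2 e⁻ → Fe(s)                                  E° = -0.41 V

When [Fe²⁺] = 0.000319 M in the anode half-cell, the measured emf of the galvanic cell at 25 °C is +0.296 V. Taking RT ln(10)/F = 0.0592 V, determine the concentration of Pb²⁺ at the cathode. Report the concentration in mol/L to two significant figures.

0.0024 M

Pb²⁺/Pb is the cathode, Fe²⁺/Fe the anode: E°cell = +0.27 V, n = 2.
Overall reaction: Pb²⁺(aq) + Fe(s) → Pb(s) + Fe²⁺(aq); Q = [Fe²⁺]^1/[Pb²⁺]^1.
From E = E° − (0.0592/n) log Q: log Q = (E° − E)·n/0.0592 = (+0.27 − (+0.296))·2/0.0592 = -0.8784.
So 1·log[Pb²⁺] = 1·log(0.000319) − log Q = -3.4962 − (-0.8784) = -2.6178; [Pb²⁺] = 10^(-2.6178) ≈ 0.0024 M.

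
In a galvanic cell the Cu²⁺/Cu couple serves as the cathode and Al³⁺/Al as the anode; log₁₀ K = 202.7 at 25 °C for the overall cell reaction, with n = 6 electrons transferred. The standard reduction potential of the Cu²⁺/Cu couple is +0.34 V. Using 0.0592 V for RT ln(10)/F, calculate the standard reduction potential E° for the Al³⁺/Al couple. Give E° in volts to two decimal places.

-1.66 V

E°cell = (0.0592/n)·log K = (0.0592/6)(202.7) = +2.000 V.
Since Cu²⁺/Cu is the cathode and Al³⁺/Al the anode, E°cell = E°(Cu²⁺/Cu) − E°(Al³⁺/Al).
So E°(Al³⁺/Al) = E°(Cu²⁺/Cu) − E°cell = (+0.34) − (+2.000) = -1.66 V.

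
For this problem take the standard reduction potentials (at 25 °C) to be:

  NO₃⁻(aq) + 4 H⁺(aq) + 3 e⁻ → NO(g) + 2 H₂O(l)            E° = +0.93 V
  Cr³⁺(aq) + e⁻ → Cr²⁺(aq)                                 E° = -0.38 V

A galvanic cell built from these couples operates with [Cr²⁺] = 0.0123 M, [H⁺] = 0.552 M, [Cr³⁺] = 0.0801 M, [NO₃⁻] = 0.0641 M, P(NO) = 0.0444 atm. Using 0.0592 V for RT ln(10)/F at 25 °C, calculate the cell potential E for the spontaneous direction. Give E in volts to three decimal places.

+1.245 V

NO₃⁻/NO is the cathode (higher E°), Cr³⁺/Cr²⁺ the anode: E°cell = +0.93 − (-0.38) = +1.31 V, n = 3.
Overall: NO₃⁻(aq) + 4 H⁺(aq) + 3 Cr²⁺(aq) → NO(g) + 2 H₂O(l) + 3 Cr³⁺(aq)
Q = P(NO)·[Cr³⁺]^3 / ([NO₃⁻]·[H⁺]^4·[Cr²⁺]^3); log Q = 3.314.
E = E° − (0.0592/n) log Q = +1.31 − (0.0592/3)(3.314) = +1.245 V.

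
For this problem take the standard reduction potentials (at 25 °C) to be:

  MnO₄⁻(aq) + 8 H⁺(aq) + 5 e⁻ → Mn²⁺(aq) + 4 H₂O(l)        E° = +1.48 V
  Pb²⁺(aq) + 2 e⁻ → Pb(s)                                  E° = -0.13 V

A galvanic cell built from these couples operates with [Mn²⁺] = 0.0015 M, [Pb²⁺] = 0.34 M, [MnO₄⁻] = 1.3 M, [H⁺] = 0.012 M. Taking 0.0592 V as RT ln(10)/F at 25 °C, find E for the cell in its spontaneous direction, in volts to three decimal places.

MnO₄⁻/Mn²⁺ is the cathode (higher E°), Pb²⁺/Pb the anode: E°cell = +1.48 − (-0.13) = +1.61 V, n = 10.
Overall: 2 MnO₄⁻(aq) + 16 H⁺(aq) + 5 Pb(s) → 2 Mn²⁺(aq) + 8 H₂O(l) + 5 Pb²⁺(aq)
Q = [Mn²⁺]^2·[Pb²⁺]^5 / ([MnO₄⁻]^2·[H⁺]^16); log Q = 22.515.
E = E° − (0.0592/n) log Q = +1.61 − (0.0592/10)(22.515) = +1.477 V.

+1.477 V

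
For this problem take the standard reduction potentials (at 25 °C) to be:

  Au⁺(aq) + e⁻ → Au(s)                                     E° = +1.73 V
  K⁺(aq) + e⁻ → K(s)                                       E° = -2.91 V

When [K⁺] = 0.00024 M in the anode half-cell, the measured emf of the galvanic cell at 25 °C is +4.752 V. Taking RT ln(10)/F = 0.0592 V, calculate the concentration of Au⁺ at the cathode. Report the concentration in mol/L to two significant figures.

Au⁺/Au is the cathode, K⁺/K the anode: E°cell = +4.64 V, n = 1.
Overall reaction: Au⁺(aq) + K(s) → Au(s) + K⁺(aq); Q = [K⁺]^1/[Au⁺]^1.
From E = E° − (0.0592/n) log Q: log Q = (E° − E)·n/0.0592 = (+4.64 − (+4.752))·1/0.0592 = -1.8919.
So 1·log[Au⁺] = 1·log(0.00024) − log Q = -3.6198 − (-1.8919) = -1.7279; [Au⁺] = 10^(-1.7279) ≈ 0.019 M.

0.019 M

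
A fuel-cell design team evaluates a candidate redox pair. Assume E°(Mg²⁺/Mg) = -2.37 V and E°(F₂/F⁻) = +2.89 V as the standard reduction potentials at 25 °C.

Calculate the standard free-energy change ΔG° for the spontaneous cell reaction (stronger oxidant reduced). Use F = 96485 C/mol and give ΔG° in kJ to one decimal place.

F₂/F⁻ (E° = +2.89 V) is the cathode; Mg²⁺/Mg (E° = -2.37 V) is the anode, so E°cell = +5.26 V.
Balancing electrons gives n = 2 (lcm of 2 and 2).
ΔG° = −nFE° = −(2)(96485)(+5.26) = -1,015,022 J = -1015.0 kJ.

-1015.0 kJ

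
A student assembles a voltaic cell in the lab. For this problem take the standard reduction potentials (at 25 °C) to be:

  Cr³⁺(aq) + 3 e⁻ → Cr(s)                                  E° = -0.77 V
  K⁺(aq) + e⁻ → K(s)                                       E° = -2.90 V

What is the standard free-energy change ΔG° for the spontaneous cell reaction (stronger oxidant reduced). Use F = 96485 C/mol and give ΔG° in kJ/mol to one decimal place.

-616.5 kJ/mol

Cr³⁺/Cr (E° = -0.77 V) is the cathode; K⁺/K (E° = -2.90 V) is the anode, so E°cell = +2.13 V.
Balancing electrons gives n = 3 (lcm of 3 and 1).
ΔG° = −nFE° = −(3)(96485)(+2.13) = -616,539 J = -616.5 kJ/mol.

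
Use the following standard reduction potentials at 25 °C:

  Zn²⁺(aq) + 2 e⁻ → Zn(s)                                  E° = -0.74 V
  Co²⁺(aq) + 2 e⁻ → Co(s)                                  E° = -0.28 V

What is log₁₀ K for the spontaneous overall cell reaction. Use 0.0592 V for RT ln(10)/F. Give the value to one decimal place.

15.5

Cathode: Co²⁺/Co; anode: Zn²⁺/Zn. E°cell = +0.46 V, n = 2.
log K = nE°cell / 0.0592 = (2)(+0.46) / 0.0592 = 15.5.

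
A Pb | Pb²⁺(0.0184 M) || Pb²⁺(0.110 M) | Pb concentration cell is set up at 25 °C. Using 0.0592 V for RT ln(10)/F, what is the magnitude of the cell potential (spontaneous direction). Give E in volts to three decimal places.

+0.023 V

For a concentration cell E°cell = 0. The 0.110 M side is the cathode (reduction is favoured where [Pb²⁺] is higher).
With n = 2, E = −(0.0592/2) log([Pb²⁺]ₐₙ/[Pb²⁺]꜀ₐₜ) = −(0.0592/2) log(0.0184/0.11) = −(0.0592/2)(-0.777) = +0.023 V.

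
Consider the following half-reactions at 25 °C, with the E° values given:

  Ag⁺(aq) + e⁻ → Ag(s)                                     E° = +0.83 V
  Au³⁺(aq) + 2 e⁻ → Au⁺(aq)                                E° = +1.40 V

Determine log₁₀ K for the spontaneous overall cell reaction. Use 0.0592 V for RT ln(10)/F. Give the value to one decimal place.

Cathode: Au³⁺/Au⁺; anode: Ag⁺/Ag. E°cell = +0.57 V, n = 2.
log K = nE°cell / 0.0592 = (2)(+0.57) / 0.0592 = 19.3.

19.3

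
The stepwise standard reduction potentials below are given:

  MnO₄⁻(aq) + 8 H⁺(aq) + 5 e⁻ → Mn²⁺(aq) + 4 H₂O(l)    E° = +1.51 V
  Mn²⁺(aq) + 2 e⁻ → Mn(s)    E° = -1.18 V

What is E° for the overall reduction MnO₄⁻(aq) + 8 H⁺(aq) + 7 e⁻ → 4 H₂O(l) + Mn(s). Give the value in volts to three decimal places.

+0.741 V

Standard free energies of sequential steps add: ΔG°₃ = ΔG°₁ + ΔG°₂, so n₃E°₃ = n₁E°₁ + n₂E°₂.
E°₃ = (5×+1.51 + 2×-1.18) / 7 = (+5.190) / 7 = +0.741 V.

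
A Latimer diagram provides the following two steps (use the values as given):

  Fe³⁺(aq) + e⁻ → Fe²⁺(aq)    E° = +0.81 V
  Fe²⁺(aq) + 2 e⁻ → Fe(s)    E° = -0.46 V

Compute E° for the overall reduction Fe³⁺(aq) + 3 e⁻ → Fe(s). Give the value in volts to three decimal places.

-0.037 V

Adding the free-energy changes (−nFE°) of the two steps gives −n₃FE°₃ = −n₁FE°₁ − n₂FE°₂.
E°₃ = (1×+0.81 + 2×-0.46) / 3 = (-0.110) / 3 = -0.037 V.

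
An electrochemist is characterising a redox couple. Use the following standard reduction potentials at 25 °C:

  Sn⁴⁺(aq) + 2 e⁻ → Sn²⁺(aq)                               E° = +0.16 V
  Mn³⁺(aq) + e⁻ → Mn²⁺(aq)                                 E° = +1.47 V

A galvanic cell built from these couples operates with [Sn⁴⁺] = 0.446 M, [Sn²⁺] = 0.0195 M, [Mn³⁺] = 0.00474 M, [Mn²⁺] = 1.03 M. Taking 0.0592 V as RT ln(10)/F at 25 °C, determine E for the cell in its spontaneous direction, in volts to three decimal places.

+1.131 V

Mn³⁺/Mn²⁺ is the cathode (higher E°), Sn⁴⁺/Sn²⁺ the anode: E°cell = +1.47 − (+0.16) = +1.31 V, n = 2.
Overall: 2 Mn³⁺(aq) + Sn²⁺(aq) → 2 Mn²⁺(aq) + Sn⁴⁺(aq)
Q = [Mn²⁺]^2·[Sn⁴⁺] / ([Mn³⁺]^2·[Sn²⁺]); log Q = 6.033.
E = E° − (0.0592/n) log Q = +1.31 − (0.0592/2)(6.033) = +1.131 V.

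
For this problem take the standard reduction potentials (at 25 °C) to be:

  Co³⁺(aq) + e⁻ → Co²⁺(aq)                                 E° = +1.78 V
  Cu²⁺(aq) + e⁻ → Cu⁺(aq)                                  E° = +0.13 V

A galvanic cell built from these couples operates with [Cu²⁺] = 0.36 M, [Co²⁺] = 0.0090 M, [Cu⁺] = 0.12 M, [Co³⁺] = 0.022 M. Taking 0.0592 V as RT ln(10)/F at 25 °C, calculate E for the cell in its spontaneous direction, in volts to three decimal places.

Co³⁺/Co²⁺ is the cathode (higher E°), Cu²⁺/Cu⁺ the anode: E°cell = +1.78 − (+0.13) = +1.65 V, n = 1.
Overall: Co³⁺(aq) + Cu⁺(aq) → Co²⁺(aq) + Cu²⁺(aq)
Q = [Co²⁺]·[Cu²⁺] / ([Co³⁺]·[Cu⁺]); log Q = 0.089.
E = E° − (0.0592/n) log Q = +1.65 − (0.0592/1)(0.089) = +1.645 V.

+1.645 V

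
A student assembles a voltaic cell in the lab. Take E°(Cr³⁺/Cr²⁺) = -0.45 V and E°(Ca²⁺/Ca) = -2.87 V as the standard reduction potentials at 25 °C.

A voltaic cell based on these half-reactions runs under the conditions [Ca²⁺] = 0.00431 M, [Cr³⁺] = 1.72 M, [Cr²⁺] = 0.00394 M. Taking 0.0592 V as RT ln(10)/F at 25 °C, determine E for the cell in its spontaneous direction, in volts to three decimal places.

+2.646 V

Cr³⁺/Cr²⁺ is the cathode (higher E°), Ca²⁺/Ca the anode: E°cell = -0.45 − (-2.87) = +2.42 V, n = 2.
Overall: 2 Cr³⁺(aq) + Ca(s) → 2 Cr²⁺(aq) + Ca²⁺(aq)
Q = [Cr²⁺]^2·[Ca²⁺] / ([Cr³⁺]^2); log Q = -7.646.
E = E° − (0.0592/n) log Q = +2.42 − (0.0592/2)(-7.646) = +2.646 V.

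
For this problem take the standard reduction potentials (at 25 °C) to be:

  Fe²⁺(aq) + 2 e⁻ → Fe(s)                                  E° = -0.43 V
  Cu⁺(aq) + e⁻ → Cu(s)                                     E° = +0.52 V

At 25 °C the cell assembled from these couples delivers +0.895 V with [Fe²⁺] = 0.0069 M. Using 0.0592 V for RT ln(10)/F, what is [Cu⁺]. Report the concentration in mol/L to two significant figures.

Cu⁺/Cu is the cathode, Fe²⁺/Fe the anode: E°cell = +0.95 V, n = 2.
Overall reaction: 2 Cu⁺(aq) + Fe(s) → 2 Cu(s) + Fe²⁺(aq); Q = [Fe²⁺]^1/[Cu⁺]^2.
From E = E° − (0.0592/n) log Q: log Q = (E° − E)·n/0.0592 = (+0.95 − (+0.895))·2/0.0592 = 1.8581.
So 2·log[Cu⁺] = 1·log(0.0069) − log Q = -2.1612 − (1.8581) = -4.0193; log[Cu⁺] = -4.0193 / 2 = -2.0097; [Cu⁺] = 10^(-2.0097) ≈ 0.0098 M.

0.0098 M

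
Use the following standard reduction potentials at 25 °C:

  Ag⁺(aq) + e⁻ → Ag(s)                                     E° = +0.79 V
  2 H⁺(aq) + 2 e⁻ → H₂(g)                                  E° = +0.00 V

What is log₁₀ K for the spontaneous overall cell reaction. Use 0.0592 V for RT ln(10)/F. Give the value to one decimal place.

26.7

Cathode: Ag⁺/Ag; anode: H⁺/H₂. E°cell = +0.79 V, n = 2.
log K = nE°cell / 0.0592 = (2)(+0.79) / 0.0592 = 26.7.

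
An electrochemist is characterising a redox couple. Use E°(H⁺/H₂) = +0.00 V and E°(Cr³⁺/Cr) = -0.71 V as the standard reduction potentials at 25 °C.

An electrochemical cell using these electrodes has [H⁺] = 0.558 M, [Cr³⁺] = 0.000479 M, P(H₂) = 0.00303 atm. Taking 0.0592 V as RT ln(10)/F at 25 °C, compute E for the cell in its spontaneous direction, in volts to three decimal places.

+0.835 V

H⁺/H₂ is the cathode (higher E°), Cr³⁺/Cr the anode: E°cell = +0.00 − (-0.71) = +0.71 V, n = 6.
Overall: 6 H⁺(aq) + 2 Cr(s) → 3 H₂(g) + 2 Cr³⁺(aq)
Q = P(H₂)^3·[Cr³⁺]^2 / ([H⁺]^6); log Q = -12.675.
E = E° − (0.0592/n) log Q = +0.71 − (0.0592/6)(-12.675) = +0.835 V.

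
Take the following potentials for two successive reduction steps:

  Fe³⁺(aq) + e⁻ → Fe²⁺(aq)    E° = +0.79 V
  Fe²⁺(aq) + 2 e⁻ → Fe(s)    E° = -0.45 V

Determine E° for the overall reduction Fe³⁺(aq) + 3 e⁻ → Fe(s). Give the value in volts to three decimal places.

Standard free energies of sequential steps add: ΔG°₃ = ΔG°₁ + ΔG°₂, so n₃E°₃ = n₁E°₁ + n₂E°₂.
E°₃ = (1×+0.79 + 2×-0.45) / 3 = (-0.110) / 3 = -0.037 V.

-0.037 V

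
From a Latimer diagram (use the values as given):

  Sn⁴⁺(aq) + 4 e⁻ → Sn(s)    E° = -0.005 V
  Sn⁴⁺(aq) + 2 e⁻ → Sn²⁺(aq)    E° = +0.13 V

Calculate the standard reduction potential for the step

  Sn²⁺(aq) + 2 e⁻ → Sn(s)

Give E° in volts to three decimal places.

-0.140 V

Sequential free energies add, so n₃E°₃ = n₁E°₁ + n₂E°₂.
With n₃ = 4, and the known step contributing 2×(+0.13) V, the unknown satisfies 2·E° = 4×(-0.005) − 2×(+0.13) = -0.280.
E° = -0.280 / 2 = -0.140 V.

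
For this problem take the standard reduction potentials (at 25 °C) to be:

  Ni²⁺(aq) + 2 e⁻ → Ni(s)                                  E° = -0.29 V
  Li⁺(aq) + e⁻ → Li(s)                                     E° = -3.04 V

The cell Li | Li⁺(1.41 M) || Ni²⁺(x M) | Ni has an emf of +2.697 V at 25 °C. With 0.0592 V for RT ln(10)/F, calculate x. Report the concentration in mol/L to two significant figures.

Ni²⁺/Ni is the cathode, Li⁺/Li the anode: E°cell = +2.75 V, n = 2.
Overall reaction: Ni²⁺(aq) + 2 Li(s) → Ni(s) + 2 Li⁺(aq); Q = [Li⁺]^2/[Ni²⁺]^1.
From E = E° − (0.0592/n) log Q: log Q = (E° − E)·n/0.0592 = (+2.75 − (+2.697))·2/0.0592 = 1.7905.
So 1·log[Ni²⁺] = 2·log(1.41) − log Q = 0.2984 − (1.7905) = -1.4921; [Ni²⁺] = 10^(-1.4921) ≈ 0.032 M.

0.032 M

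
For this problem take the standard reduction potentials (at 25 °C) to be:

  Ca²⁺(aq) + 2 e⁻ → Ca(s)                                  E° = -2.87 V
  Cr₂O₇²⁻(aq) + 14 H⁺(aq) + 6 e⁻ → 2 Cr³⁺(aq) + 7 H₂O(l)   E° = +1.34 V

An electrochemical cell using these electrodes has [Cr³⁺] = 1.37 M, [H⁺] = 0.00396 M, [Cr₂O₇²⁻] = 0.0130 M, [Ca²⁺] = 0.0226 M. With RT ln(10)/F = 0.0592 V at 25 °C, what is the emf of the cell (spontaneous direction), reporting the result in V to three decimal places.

+3.906 V

Cr₂O₇²⁻/Cr³⁺ is the cathode (higher E°), Ca²⁺/Ca the anode: E°cell = +1.34 − (-2.87) = +4.21 V, n = 6.
Overall: Cr₂O₇²⁻(aq) + 14 H⁺(aq) + 3 Ca(s) → 2 Cr³⁺(aq) + 7 H₂O(l) + 3 Ca²⁺(aq)
Q = [Cr³⁺]^2·[Ca²⁺]^3 / ([Cr₂O₇²⁻]·[H⁺]^14); log Q = 30.854.
E = E° − (0.0592/n) log Q = +4.21 − (0.0592/6)(30.854) = +3.906 V.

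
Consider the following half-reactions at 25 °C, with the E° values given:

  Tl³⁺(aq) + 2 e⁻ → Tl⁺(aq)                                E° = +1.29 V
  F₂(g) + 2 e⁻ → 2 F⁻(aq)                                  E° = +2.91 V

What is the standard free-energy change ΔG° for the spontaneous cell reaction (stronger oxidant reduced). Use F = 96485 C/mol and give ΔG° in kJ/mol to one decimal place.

F₂/F⁻ (E° = +2.91 V) is the cathode; Tl³⁺/Tl⁺ (E° = +1.29 V) is the anode, so E°cell = +1.62 V.
Balancing electrons gives n = 2 (lcm of 2 and 2).
ΔG° = −nFE° = −(2)(96485)(+1.62) = -312,611 J = -312.6 kJ/mol.

-312.6 kJ/mol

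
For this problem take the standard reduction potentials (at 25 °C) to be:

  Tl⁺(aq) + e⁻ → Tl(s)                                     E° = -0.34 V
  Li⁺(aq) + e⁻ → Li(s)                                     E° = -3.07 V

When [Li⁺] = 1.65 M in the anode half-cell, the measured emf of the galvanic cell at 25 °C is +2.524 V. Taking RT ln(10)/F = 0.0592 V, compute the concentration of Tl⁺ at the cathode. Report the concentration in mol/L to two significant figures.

Tl⁺/Tl is the cathode, Li⁺/Li the anode: E°cell = +2.73 V, n = 1.
Overall reaction: Tl⁺(aq) + Li(s) → Tl(s) + Li⁺(aq); Q = [Li⁺]^1/[Tl⁺]^1.
From E = E° − (0.0592/n) log Q: log Q = (E° − E)·n/0.0592 = (+2.73 − (+2.524))·1/0.0592 = 3.4797.
So 1·log[Tl⁺] = 1·log(1.65) − log Q = 0.2175 − (3.4797) = -3.2622; [Tl⁺] = 10^(-3.2622) ≈ 0.00055 M.

0.00055 M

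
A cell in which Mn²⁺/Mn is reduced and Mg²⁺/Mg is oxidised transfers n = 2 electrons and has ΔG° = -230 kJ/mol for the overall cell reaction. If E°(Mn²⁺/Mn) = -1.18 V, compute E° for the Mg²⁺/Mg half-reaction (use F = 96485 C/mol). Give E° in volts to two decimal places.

-2.37 V

E°cell = −ΔG°/(nF) = −(-230×10³)/((2)(96485)) = +1.192 V.
Since Mn²⁺/Mn is the cathode and Mg²⁺/Mg the anode, E°cell = E°(Mn²⁺/Mn) − E°(Mg²⁺/Mg).
So E°(Mg²⁺/Mg) = E°(Mn²⁺/Mn) − E°cell = (-1.18) − (+1.192) = -2.37 V.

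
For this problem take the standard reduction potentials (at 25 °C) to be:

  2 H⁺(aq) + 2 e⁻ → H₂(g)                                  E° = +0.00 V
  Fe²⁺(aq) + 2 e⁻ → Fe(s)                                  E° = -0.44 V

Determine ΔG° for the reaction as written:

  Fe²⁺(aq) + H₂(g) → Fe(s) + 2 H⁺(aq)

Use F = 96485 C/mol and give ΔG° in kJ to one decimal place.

+84.9 kJ

As written, Fe²⁺/Fe is reduced (cathode) and H⁺/H₂ is oxidised (anode), so E°cell = (-0.44) − (+0.00) = -0.44 V.
Balancing electrons gives n = 2.
ΔG° = −nFE° = −(2)(96485)(-0.44) = 84,907 J = +84.9 kJ.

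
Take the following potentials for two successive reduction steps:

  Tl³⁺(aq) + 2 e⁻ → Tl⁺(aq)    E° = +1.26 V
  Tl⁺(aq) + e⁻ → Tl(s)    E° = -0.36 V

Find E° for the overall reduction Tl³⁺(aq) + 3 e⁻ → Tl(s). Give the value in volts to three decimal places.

+0.720 V

Since ΔG° = −nFE° is additive over sequential reductions, n₃E°₃ = n₁E°₁ + n₂E°₂.
E°₃ = (2×+1.26 + 1×-0.36) / 3 = (+2.160) / 3 = +0.720 V.
E° values themselves are not directly additive — weighting by electron count is essential.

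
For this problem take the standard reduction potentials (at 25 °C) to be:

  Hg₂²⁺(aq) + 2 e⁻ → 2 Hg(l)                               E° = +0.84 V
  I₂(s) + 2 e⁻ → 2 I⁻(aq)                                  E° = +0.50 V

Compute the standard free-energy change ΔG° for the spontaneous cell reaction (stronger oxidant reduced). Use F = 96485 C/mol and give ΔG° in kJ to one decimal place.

-65.6 kJ

Hg₂²⁺/Hg (E° = +0.84 V) is the cathode; I₂/I⁻ (E° = +0.50 V) is the anode, so E°cell = +0.34 V.
Balancing electrons gives n = 2 (lcm of 2 and 2).
ΔG° = −nFE° = −(2)(96485)(+0.34) = -65,610 J = -65.6 kJ.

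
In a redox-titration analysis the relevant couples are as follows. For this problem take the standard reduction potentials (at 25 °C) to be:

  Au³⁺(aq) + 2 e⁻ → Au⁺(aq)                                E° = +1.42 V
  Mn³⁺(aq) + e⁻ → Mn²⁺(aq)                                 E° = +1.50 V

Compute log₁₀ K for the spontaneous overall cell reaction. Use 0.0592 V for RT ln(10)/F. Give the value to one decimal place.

Cathode: Mn³⁺/Mn²⁺; anode: Au³⁺/Au⁺. E°cell = +0.08 V, n = 2.
log K = nE°cell / 0.0592 = (2)(+0.08) / 0.0592 = 2.7.

2.7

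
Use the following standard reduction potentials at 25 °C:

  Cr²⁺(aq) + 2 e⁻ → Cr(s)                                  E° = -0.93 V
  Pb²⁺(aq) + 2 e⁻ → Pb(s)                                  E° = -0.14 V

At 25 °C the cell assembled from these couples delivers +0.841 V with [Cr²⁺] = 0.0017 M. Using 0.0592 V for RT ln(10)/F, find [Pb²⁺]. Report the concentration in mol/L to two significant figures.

Pb²⁺/Pb is the cathode, Cr²⁺/Cr the anode: E°cell = +0.79 V, n = 2.
Overall reaction: Pb²⁺(aq) + Cr(s) → Pb(s) + Cr²⁺(aq); Q = [Cr²⁺]^1/[Pb²⁺]^1.
From E = E° − (0.0592/n) log Q: log Q = (E° − E)·n/0.0592 = (+0.79 − (+0.841))·2/0.0592 = -1.7230.
So 1·log[Pb²⁺] = 1·log(0.0017) − log Q = -2.7696 − (-1.7230) = -1.0466; [Pb²⁺] = 10^(-1.0466) ≈ 0.090 M.

0.090 M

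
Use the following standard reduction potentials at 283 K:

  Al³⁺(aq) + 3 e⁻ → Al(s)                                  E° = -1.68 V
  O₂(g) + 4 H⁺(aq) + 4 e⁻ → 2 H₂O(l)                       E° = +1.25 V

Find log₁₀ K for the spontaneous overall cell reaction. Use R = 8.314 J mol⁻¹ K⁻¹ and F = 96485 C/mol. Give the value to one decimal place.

626.2

Cathode: O₂/H₂O; anode: Al³⁺/Al. E°cell = (+1.25) − (-1.68) = +2.93 V, with n = 12.
ΔG° = −nFE° = −RT ln K, so ln K = nFE°/(RT) = (12)(96485)(+2.93) / ((8.314)(283)) = 1441.824.
log₁₀ K = 1441.824 / ln 10 = 626.2.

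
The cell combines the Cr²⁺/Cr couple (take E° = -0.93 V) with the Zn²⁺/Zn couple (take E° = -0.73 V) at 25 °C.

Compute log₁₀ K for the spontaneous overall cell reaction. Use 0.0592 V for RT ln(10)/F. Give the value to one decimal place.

Cathode: Zn²⁺/Zn; anode: Cr²⁺/Cr. E°cell = +0.20 V, n = 2.
log K = nE°cell / 0.0592 = (2)(+0.20) / 0.0592 = 6.8.

6.8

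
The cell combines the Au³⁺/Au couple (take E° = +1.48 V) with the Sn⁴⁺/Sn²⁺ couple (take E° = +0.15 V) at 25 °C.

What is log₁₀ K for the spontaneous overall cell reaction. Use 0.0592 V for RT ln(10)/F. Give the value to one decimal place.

Cathode: Au³⁺/Au; anode: Sn⁴⁺/Sn²⁺. E°cell = +1.33 V, n = 6.
log K = nE°cell / 0.0592 = (6)(+1.33) / 0.0592 = 134.8.

134.8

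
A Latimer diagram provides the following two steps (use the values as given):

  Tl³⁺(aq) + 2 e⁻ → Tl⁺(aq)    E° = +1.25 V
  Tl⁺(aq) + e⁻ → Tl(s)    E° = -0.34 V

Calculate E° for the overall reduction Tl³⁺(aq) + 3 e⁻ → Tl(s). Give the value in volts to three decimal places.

Since ΔG° = −nFE° is additive over sequential reductions, n₃E°₃ = n₁E°₁ + n₂E°₂.
E°₃ = (2×+1.25 + 1×-0.34) / 3 = (+2.160) / 3 = +0.720 V.

+0.720 V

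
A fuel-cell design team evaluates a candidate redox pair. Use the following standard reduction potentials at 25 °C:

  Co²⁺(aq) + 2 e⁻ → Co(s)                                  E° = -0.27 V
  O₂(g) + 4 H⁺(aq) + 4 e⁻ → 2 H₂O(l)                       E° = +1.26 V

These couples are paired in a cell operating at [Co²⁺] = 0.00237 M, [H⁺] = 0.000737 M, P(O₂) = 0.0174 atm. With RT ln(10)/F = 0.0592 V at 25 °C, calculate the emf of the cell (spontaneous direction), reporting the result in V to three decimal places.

O₂/H₂O is the cathode (higher E°), Co²⁺/Co the anode: E°cell = +1.26 − (-0.27) = +1.53 V, n = 4.
Overall: O₂(g) + 4 H⁺(aq) + 2 Co(s) → 2 H₂O(l) + 2 Co²⁺(aq)
Q = [Co²⁺]^2 / (P(O₂)·[H⁺]^4); log Q = 9.039.
E = E° − (0.0592/n) log Q = +1.53 − (0.0592/4)(9.039) = +1.396 V.

+1.396 V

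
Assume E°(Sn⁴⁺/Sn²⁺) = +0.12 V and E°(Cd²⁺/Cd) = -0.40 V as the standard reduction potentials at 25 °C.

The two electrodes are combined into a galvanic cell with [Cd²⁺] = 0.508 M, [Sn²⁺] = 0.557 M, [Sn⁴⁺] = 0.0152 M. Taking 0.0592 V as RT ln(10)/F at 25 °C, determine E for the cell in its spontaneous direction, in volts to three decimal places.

Sn⁴⁺/Sn²⁺ is the cathode (higher E°), Cd²⁺/Cd the anode: E°cell = +0.12 − (-0.40) = +0.52 V, n = 2.
Overall: Sn⁴⁺(aq) + Cd(s) → Sn²⁺(aq) + Cd²⁺(aq)
Q = [Sn²⁺]·[Cd²⁺] / ([Sn⁴⁺]); log Q = 1.270.
E = E° − (0.0592/n) log Q = +0.52 − (0.0592/2)(1.270) = +0.482 V.

+0.482 V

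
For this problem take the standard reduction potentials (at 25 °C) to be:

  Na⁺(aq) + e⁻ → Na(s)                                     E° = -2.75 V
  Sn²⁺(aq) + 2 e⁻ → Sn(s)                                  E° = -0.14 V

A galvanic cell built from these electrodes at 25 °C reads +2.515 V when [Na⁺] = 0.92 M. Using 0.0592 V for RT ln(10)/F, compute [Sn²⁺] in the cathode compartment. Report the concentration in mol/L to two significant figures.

Sn²⁺/Sn is the cathode, Na⁺/Na the anode: E°cell = +2.61 V, n = 2.
Overall reaction: Sn²⁺(aq) + 2 Na(s) → Sn(s) + 2 Na⁺(aq); Q = [Na⁺]^2/[Sn²⁺]^1.
From E = E° − (0.0592/n) log Q: log Q = (E° − E)·n/0.0592 = (+2.61 − (+2.515))·2/0.0592 = 3.2095.
So 1·log[Sn²⁺] = 2·log(0.92) − log Q = -0.0724 − (3.2095) = -3.2819; [Sn²⁺] = 10^(-3.2819) ≈ 0.00052 M.

0.00052 M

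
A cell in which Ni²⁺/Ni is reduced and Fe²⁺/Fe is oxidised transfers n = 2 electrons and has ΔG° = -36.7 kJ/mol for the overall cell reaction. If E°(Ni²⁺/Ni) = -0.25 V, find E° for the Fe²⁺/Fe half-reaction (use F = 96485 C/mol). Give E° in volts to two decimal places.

E°cell = −ΔG°/(nF) = −(-36.7×10³)/((2)(96485)) = +0.190 V.
Since Ni²⁺/Ni is the cathode and Fe²⁺/Fe the anode, E°cell = E°(Ni²⁺/Ni) − E°(Fe²⁺/Fe).
So E°(Fe²⁺/Fe) = E°(Ni²⁺/Ni) − E°cell = (-0.25) − (+0.190) = -0.44 V.

-0.44 V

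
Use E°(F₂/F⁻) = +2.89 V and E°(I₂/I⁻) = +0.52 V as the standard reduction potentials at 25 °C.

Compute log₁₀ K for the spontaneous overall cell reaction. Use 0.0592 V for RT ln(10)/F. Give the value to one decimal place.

Cathode: F₂/F⁻; anode: I₂/I⁻. E°cell = +2.37 V, n = 2.
log K = nE°cell / 0.0592 = (2)(+2.37) / 0.0592 = 80.1.

80.1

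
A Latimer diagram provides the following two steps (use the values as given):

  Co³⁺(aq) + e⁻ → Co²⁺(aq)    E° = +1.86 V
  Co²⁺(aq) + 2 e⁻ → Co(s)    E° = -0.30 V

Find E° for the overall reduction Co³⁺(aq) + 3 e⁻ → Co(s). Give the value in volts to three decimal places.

Standard free energies of sequential steps add: ΔG°₃ = ΔG°₁ + ΔG°₂, so n₃E°₃ = n₁E°₁ + n₂E°₂.
E°₃ = (1×+1.86 + 2×-0.30) / 3 = (+1.260) / 3 = +0.420 V.
E° values themselves are not directly additive — weighting by electron count is essential.

+0.420 V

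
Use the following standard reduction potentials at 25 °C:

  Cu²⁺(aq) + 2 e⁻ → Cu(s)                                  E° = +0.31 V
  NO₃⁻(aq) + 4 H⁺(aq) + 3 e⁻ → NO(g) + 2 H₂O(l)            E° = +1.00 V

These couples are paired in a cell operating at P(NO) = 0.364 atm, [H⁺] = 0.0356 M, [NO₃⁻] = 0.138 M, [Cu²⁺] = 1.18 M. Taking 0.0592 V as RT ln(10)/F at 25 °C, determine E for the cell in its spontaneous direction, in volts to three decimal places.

+0.565 V

NO₃⁻/NO is the cathode (higher E°), Cu²⁺/Cu the anode: E°cell = +1.00 − (+0.31) = +0.69 V, n = 6.
Overall: 2 NO₃⁻(aq) + 8 H⁺(aq) + 3 Cu(s) → 2 NO(g) + 4 H₂O(l) + 3 Cu²⁺(aq)
Q = P(NO)^2·[Cu²⁺]^3 / ([NO₃⁻]^2·[H⁺]^8); log Q = 12.646.
E = E° − (0.0592/n) log Q = +0.69 − (0.0592/6)(12.646) = +0.565 V.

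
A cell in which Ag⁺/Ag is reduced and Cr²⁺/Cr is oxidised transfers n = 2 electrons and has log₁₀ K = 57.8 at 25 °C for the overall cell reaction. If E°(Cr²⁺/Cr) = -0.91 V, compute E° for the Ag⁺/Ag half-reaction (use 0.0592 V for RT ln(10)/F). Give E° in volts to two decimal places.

E°cell = (0.0592/n)·log K = (0.0592/2)(57.8) = +1.711 V.
Since Ag⁺/Ag is the cathode and Cr²⁺/Cr the anode, E°cell = E°(Ag⁺/Ag) − E°(Cr²⁺/Cr).
So E°(Ag⁺/Ag) = E°cell + E°(Cr²⁺/Cr) = +1.711 + (-0.91) = +0.80 V.

+0.80 V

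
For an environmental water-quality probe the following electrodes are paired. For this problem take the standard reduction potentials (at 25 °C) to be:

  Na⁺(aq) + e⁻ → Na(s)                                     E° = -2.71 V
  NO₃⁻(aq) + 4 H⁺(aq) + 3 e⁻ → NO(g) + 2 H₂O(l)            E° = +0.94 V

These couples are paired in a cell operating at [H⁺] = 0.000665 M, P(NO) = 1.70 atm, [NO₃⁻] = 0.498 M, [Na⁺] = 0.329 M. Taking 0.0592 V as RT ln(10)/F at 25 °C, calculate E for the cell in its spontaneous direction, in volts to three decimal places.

NO₃⁻/NO is the cathode (higher E°), Na⁺/Na the anode: E°cell = +0.94 − (-2.71) = +3.65 V, n = 3.
Overall: NO₃⁻(aq) + 4 H⁺(aq) + 3 Na(s) → NO(g) + 2 H₂O(l) + 3 Na⁺(aq)
Q = P(NO)·[Na⁺]^3 / ([NO₃⁻]·[H⁺]^4); log Q = 11.794.
E = E° − (0.0592/n) log Q = +3.65 − (0.0592/3)(11.794) = +3.417 V.

+3.417 V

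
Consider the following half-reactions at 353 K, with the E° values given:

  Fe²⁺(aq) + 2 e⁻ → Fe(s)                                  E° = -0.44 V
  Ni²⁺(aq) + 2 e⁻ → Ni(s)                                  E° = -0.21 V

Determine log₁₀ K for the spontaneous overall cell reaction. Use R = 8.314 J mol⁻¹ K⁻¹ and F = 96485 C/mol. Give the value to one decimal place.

6.6

Cathode: Ni²⁺/Ni; anode: Fe²⁺/Fe. E°cell = (-0.21) − (-0.44) = +0.23 V, with n = 2.
ΔG° = −nFE° = −RT ln K, so ln K = nFE°/(RT) = (2)(96485)(+0.23) / ((8.314)(353)) = 15.123.
log₁₀ K = 15.123 / ln 10 = 6.6.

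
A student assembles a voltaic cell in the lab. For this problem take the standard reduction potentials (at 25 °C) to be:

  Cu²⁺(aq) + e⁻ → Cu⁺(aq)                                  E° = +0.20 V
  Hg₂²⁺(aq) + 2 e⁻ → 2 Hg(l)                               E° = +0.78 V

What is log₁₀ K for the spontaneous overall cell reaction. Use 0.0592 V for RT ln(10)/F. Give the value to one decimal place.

Cathode: Hg₂²⁺/Hg; anode: Cu²⁺/Cu⁺. E°cell = +0.58 V, n = 2.
log K = nE°cell / 0.0592 = (2)(+0.58) / 0.0592 = 19.6.

19.6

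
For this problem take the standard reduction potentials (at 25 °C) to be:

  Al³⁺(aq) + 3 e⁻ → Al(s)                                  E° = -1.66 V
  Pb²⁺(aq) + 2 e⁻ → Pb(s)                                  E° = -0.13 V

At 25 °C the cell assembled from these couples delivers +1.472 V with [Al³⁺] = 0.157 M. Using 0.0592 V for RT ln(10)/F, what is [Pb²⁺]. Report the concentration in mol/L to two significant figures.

0.0032 M

Pb²⁺/Pb is the cathode, Al³⁺/Al the anode: E°cell = +1.53 V, n = 6.
Overall reaction: 3 Pb²⁺(aq) + 2 Al(s) → 3 Pb(s) + 2 Al³⁺(aq); Q = [Al³⁺]^2/[Pb²⁺]^3.
From E = E° − (0.0592/n) log Q: log Q = (E° − E)·n/0.0592 = (+1.53 − (+1.472))·6/0.0592 = 5.8784.
So 3·log[Pb²⁺] = 2·log(0.157) − log Q = -1.6082 − (5.8784) = -7.4866; log[Pb²⁺] = -7.4866 / 3 = -2.4955; [Pb²⁺] = 10^(-2.4955) ≈ 0.0032 M.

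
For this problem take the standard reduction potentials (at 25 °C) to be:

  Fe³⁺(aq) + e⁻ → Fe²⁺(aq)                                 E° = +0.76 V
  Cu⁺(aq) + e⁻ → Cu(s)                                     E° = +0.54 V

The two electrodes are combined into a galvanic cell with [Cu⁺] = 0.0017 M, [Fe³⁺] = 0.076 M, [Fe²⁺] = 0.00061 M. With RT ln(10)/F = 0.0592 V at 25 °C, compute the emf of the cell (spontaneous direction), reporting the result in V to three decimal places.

+0.508 V

Fe³⁺/Fe²⁺ is the cathode (higher E°), Cu⁺/Cu the anode: E°cell = +0.76 − (+0.54) = +0.22 V, n = 1.
Overall: Fe³⁺(aq) + Cu(s) → Fe²⁺(aq) + Cu⁺(aq)
Q = [Fe²⁺]·[Cu⁺] / ([Fe³⁺]); log Q = -4.865.
E = E° − (0.0592/n) log Q = +0.22 − (0.0592/1)(-4.865) = +0.508 V.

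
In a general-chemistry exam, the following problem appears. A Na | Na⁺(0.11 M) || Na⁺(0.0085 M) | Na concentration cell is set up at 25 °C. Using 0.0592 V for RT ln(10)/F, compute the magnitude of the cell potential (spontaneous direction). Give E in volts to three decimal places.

+0.066 V

For a concentration cell E°cell = 0. The 0.11 M side is the cathode (reduction is favoured where [Na⁺] is higher).
With n = 1, E = −(0.0592/1) log([Na⁺]ₐₙ/[Na⁺]꜀ₐₜ) = −(0.0592/1) log(0.0085/0.11) = −(0.0592/1)(-1.112) = +0.066 V.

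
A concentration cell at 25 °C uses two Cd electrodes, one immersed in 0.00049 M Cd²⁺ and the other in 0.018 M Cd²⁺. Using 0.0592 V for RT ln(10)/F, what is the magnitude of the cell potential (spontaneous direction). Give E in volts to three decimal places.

+0.046 V

For a concentration cell E°cell = 0. The 0.018 M side is the cathode (reduction is favoured where [Cd²⁺] is higher).
With n = 2, E = −(0.0592/2) log([Cd²⁺]ₐₙ/[Cd²⁺]꜀ₐₜ) = −(0.0592/2) log(0.00049/0.018) = −(0.0592/2)(-1.565) = +0.046 V.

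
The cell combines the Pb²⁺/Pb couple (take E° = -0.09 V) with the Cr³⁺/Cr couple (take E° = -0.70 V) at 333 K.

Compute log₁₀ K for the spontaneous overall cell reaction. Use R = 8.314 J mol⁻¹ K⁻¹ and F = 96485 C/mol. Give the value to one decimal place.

Cathode: Pb²⁺/Pb; anode: Cr³⁺/Cr. E°cell = (-0.09) − (-0.70) = +0.61 V, with n = 6.
ΔG° = −nFE° = −RT ln K, so ln K = nFE°/(RT) = (6)(96485)(+0.61) / ((8.314)(333)) = 127.552.
log₁₀ K = 127.552 / ln 10 = 55.4.

55.4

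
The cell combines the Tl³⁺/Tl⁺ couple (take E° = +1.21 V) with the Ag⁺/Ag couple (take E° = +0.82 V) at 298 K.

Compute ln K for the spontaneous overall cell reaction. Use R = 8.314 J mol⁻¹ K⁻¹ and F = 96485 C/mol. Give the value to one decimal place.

30.4

Cathode: Tl³⁺/Tl⁺; anode: Ag⁺/Ag. E°cell = (+1.21) − (+0.82) = +0.39 V, with n = 2.
ΔG° = −nFE° = −RT ln K, so ln K = nFE°/(RT) = (2)(96485)(+0.39) / ((8.314)(298)) = 30.376.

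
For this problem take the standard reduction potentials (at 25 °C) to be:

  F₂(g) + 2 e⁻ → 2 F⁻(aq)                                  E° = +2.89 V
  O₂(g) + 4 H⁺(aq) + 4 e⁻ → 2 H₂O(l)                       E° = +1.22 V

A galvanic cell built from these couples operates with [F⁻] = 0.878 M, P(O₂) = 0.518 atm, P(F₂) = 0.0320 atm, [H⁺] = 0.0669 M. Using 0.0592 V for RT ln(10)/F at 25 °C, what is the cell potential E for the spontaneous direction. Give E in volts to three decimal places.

+1.703 V

F₂/F⁻ is the cathode (higher E°), O₂/H₂O the anode: E°cell = +2.89 − (+1.22) = +1.67 V, n = 4.
Overall: 2 F₂(g) + 2 H₂O(l) → 4 F⁻(aq) + O₂(g) + 4 H⁺(aq)
Q = [F⁻]^4·P(O₂)·[H⁺]^4 / (P(F₂)^2); log Q = -2.220.
E = E° − (0.0592/n) log Q = +1.67 − (0.0592/4)(-2.220) = +1.703 V.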